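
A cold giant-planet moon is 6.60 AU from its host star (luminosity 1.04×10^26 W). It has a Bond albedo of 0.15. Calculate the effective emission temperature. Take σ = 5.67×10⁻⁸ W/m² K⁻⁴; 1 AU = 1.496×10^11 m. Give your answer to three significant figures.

d = 6.60 × 1.496×10^11 m = 9.874×10^11 m.
Spreading L over a sphere of radius d: S = 1.04×10^26/(4π·9.87×10^11²) = 8.489 W/m².
Absorbed flux (global mean): S(1−α)/4 = 8.489·0.85/4 = 1.804 W/m².
In equilibrium σT⁴ equals this, so T = 75.10 K.

75.1 K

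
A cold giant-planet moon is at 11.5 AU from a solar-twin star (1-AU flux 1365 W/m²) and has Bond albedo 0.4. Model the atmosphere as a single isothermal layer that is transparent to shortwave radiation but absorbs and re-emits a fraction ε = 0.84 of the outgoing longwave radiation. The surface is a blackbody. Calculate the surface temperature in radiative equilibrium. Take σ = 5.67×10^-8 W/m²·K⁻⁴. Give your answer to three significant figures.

By the inverse-square law, S = 1365/11.5² = 10.32 W/m².
At the top of the atmosphere, σT_e⁴ = S(1−α)/4 = 1.548 W/m², giving T_e = 72.29 K.
Surface balance with a leaky layer gives σT_s⁴ = σT_e⁴·2/(2−ε), so T_s = T_e·[2/(2−0.84)]^(1/4) = 82.83 K.

82.8 kelvin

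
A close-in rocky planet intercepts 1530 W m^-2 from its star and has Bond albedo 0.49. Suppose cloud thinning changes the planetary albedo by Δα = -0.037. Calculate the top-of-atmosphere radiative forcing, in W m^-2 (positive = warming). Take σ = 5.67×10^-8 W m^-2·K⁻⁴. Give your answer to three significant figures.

The change in absorbed flux is Δ[S(1−α)/4] = −SΔα/4 = 14.15 W m^-2.

14.2 W m^-2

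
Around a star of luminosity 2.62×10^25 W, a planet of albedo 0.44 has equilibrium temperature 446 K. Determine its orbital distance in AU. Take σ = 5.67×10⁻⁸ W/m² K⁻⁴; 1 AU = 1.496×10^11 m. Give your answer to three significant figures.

Required flux: S = 4σT⁴/(1−α) = 16020 W/m².
Then d = [L/(4πS)]^(1/2) = 1.141×10^10 m, i.e. 0.07625 AU.

0.0762 AU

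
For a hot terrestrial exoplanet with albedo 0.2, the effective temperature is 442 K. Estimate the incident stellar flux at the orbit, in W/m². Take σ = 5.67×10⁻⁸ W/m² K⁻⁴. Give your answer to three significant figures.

10800 W/m²

Invert the energy balance for S: S = 4σT⁴/(1−α).
The emitted flux is σT⁴ = 2164 W/m².
So S = 4×2164/(1−0.2) = 10820 W/m².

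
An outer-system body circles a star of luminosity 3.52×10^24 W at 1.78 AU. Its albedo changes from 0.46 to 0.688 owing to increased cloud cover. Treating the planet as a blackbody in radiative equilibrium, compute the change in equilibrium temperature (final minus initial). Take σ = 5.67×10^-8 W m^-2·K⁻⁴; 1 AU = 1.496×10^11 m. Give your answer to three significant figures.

Orbital distance: d = 1.78 AU = 2.663×10^11 m.
Spreading L over a sphere of radius d: S = 3.52×10^24/(4π·2.66×10^11²) = 3.950 W m^-2.
Initial: T₁ = [S(1−0.46)/(4σ)]^(1/4) = 55.38 K.
With α = 0.688, T₂ = 48.28 K.
Change: 48.28 − 55.38 = -7.097 K.

-7.10 K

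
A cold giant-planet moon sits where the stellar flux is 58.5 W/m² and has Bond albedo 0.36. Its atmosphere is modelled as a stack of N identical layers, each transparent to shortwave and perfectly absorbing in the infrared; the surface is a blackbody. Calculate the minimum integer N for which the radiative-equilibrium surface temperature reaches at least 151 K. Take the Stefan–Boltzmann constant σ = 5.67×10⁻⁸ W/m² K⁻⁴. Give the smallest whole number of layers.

OLR = S(1−α)/4 = 9.360 W/m²; the top layer radiates at T_e = 113.4 K.
T_s = (N+1)^(1/4)·T_e ≥ 151 K requires N+1 ≥ (T_s/T_e)⁴ = (151/113.4)⁴ = 3.149.
So N ≥ 2.149; the smallest integer is N = 3.

3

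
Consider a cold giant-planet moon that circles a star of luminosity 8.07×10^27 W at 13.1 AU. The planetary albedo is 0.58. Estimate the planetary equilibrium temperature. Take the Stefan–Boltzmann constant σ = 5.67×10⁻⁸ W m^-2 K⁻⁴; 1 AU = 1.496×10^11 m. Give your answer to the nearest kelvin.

d = 13.1 × 1.496×10^11 m = 1.960×10^12 m.
Flux at the orbit: S = L/(4πd²) = 8.07×10^27/(4π·(1.96×10^12)²) = 167.2 W m^-2.
The planet absorbs (1−α)S over its disc πR² and re-emits over 4πR², so the mean absorbed flux is (1−0.58)·167.2/4 = 17.56 W m^-2.
Set σT⁴ = 17.56 → T = (17.56/σ)^(1/4) = 132.7 K.

133 K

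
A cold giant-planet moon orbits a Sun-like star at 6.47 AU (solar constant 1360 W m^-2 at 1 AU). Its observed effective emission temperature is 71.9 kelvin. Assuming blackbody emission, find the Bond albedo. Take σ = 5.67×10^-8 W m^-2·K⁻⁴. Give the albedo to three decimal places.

0.813

Flux at the orbit: S = 1360/(6.47)² = 32.49 W m^-2.
From σT⁴ = S(1−α)/4 we invert for α: 1−α = 4σT⁴/S.
σT⁴ = 1.515 W m^-2, so 4σT⁴ = 6.061 W m^-2.
Hence α = 1 − 6.061/32.49 = 0.8134.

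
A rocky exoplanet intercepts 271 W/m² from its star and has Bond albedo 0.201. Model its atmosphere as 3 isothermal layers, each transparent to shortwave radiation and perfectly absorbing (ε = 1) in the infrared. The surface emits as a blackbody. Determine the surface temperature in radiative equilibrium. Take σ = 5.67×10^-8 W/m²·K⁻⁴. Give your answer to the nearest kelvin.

249 K

OLR = S(1−α)/4 = 54.13 W/m²; the top layer radiates at T_e = 175.8 K.
With N = 3 opaque layers, T_s = (N+1)^(1/4)·T_e = 4^(1/4)·175.8 = 248.6 K.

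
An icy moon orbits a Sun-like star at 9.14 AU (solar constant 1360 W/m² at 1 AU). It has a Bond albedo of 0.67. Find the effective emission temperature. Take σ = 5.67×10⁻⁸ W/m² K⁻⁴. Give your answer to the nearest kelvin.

By the inverse-square law, S = 1360/9.14² = 16.28 W/m².
Averaging over the sphere, the absorbed flux is S(1−α)/4 = 1.343 W/m².
Balancing against σT⁴: T = (1.343/5.67×10⁻⁸)^(1/4) = 69.76 K.

70 K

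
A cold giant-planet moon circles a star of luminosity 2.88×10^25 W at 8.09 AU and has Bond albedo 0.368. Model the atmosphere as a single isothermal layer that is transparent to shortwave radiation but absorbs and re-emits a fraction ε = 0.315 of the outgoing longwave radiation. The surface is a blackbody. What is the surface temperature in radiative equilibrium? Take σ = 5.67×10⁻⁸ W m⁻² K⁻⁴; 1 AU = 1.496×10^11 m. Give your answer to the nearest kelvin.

48 kelvin

Orbital distance: d = 8.09 AU = 1.210×10^12 m.
Flux at the orbit: S = L/(4πd²) = 2.88×10^25/(4π·(1.21×10^12)²) = 1.565 W m⁻².
Effective emission temperature (TOA balance): σT_e⁴ = S(1−α)/4 = 0.2472 W m⁻² → T_e = 45.70 K.
The surface balance (absorbed SW + ε·downward IR = σT_s⁴) with T_a⁴ = T_s⁴/2 reduces to T_s = T_e·[2/(2−ε)]^¼ = 47.70 K.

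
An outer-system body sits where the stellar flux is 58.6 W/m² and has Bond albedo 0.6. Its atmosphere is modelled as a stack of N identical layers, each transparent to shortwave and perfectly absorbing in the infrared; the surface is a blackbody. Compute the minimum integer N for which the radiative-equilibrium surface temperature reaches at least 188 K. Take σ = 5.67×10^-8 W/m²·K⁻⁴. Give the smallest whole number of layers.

12

Top-of-atmosphere balance: σT_e⁴ = S(1−α)/4 = 5.860 W/m² → T_e = 100.8 K.
T_s = (N+1)^(1/4)·T_e ≥ 188 K requires N+1 ≥ (T_s/T_e)⁴ = (188/100.8)⁴ = 12.087.
So N ≥ 11.087; the smallest integer is N = 12.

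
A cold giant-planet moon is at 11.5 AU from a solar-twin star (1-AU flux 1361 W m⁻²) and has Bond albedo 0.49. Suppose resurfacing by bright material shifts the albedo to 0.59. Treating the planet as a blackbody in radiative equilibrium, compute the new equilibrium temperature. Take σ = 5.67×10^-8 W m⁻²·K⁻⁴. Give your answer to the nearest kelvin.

Irradiance scales as 1/d², so S = 1361 W m⁻² × (1/11.5)² = 10.29 W m⁻².
With the new albedo, S(1−α₂)/4 = 1.055 W m⁻², so T₂ = 65.68 K.

66 kelvin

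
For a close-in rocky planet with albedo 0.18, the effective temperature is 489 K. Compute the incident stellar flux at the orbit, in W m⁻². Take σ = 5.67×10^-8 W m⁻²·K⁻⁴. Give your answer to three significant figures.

15800 W m⁻²

From S(1−α)/4 = σT⁴: S = 4σT⁴/(1−α).
The emitted flux is σT⁴ = 3242 W m⁻².
So S = 4×3242/(1−0.18) = 15810 W m⁻².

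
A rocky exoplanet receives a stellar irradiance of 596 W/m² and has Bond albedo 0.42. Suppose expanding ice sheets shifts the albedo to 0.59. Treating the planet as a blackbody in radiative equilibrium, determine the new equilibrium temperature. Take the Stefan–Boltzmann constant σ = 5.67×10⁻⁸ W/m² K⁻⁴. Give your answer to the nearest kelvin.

181 kelvin

New equilibrium: T₂ = [(1−0.59)·596.0/(4σ)]^(1/4) = 181.2 K.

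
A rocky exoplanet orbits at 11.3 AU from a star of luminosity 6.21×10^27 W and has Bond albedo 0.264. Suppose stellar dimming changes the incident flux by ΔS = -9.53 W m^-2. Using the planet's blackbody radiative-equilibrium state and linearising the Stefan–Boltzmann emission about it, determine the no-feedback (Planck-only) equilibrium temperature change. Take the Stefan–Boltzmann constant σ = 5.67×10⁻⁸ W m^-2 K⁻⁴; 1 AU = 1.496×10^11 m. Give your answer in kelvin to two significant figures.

-2.1 K

Orbital distance: d = 11.3 AU = 1.690×10^12 m.
Spreading L over a sphere of radius d: S = 6.21×10^27/(4π·1.69×10^12²) = 172.9 W m^-2.
The baseline emission temperature is T_e = 153.9 K.
ΔF = Δ[S(1−α)]/4 = (1−0.264)·-9.53/4 = -1.754 W m^-2.
The Planck feedback parameter is 4σT_e³ = 0.8269 W m^-2/K.
ΔT₀ = ΔF/λ_P = -1.754/0.8269 = -2.12 K.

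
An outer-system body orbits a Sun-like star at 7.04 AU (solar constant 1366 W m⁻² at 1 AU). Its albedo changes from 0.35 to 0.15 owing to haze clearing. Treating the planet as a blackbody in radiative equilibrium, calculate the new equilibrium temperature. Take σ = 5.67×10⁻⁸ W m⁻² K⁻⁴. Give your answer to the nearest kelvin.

101 K

By the inverse-square law, S = 1366/7.04² = 27.56 W m⁻².
With the new albedo, S(1−α₂)/4 = 5.857 W m⁻², so T₂ = 100.8 K.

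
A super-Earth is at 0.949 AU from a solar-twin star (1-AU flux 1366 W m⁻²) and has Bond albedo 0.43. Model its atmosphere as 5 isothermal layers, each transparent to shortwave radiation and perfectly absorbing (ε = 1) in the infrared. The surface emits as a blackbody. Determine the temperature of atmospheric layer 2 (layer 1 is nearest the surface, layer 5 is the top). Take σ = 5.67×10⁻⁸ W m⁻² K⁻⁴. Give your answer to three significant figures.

351 K

Flux at the orbit: S = 1366/(0.949)² = 1517 W m⁻².
The effective emission temperature is T_e = [S(1−α)/(4σ)]^¼ = 248.5 K.
Each opaque layer satisfies 2T_j⁴ = T_{j−1}⁴ + T_{j+1}⁴, giving T_k⁴ = (N+1−k)T_e⁴.
T_2 = (4)^(1/4)·248.5 = 351.4 K.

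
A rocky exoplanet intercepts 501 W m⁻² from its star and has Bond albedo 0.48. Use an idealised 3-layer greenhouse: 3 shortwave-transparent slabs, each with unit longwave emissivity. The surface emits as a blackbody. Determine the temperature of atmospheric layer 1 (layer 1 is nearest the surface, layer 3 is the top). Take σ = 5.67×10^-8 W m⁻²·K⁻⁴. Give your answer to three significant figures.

Top-of-atmosphere balance: σT_e⁴ = S(1−α)/4 = 65.13 W m⁻² → T_e = 184.1 K.
Each opaque layer satisfies 2T_j⁴ = T_{j−1}⁴ + T_{j+1}⁴, giving T_k⁴ = (N+1−k)T_e⁴.
With k = 1: T_1 = (3+1−1)^¼·184.1 K = 242.3 K.

242 kelvin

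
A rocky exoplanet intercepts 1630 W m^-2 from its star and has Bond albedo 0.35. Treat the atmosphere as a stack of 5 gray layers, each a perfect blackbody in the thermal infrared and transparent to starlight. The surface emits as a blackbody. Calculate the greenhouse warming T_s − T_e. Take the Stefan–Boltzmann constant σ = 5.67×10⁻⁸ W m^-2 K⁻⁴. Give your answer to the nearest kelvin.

148 K

Top-of-atmosphere balance: σT_e⁴ = S(1−α)/4 = 264.9 W m^-2 → T_e = 261.4 K.
Surface: T_s = (6)^¼·T_e = 409.2 K.
So the greenhouse effect raises the surface by 409.2 − 261.4 = 147.7 K.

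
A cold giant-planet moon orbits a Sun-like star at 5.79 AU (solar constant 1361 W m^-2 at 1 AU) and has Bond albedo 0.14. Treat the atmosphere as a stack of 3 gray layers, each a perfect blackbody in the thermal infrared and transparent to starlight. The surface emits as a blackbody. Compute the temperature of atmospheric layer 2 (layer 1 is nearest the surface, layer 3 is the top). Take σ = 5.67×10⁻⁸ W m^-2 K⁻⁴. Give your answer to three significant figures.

Flux at the orbit: S = 1361/(5.79)² = 40.60 W m^-2.
The effective emission temperature is T_e = [S(1−α)/(4σ)]^¼ = 111.4 K.
In the N-layer model, layer k (counted from the surface) has T_k = (N+1−k)^(1/4)·T_e.
With k = 2: T_2 = (3+1−2)^¼·111.4 K = 132.5 K.

132 K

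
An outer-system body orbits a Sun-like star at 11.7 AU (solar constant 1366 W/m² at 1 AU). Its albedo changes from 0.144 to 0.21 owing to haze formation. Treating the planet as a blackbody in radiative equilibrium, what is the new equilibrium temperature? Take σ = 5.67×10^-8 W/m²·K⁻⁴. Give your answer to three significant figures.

By the inverse-square law, S = 1366/11.7² = 9.979 W/m².
New equilibrium: T₂ = [(1−0.21)·9.979/(4σ)]^(1/4) = 76.78 K.

76.8 kelvin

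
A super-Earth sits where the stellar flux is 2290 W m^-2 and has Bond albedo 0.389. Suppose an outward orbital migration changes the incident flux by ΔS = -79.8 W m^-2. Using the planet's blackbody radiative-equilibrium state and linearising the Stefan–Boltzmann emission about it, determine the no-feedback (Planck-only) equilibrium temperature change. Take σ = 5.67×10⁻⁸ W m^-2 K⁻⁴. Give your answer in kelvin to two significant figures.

Reference equilibrium: T_e = [S(1−α)/(4σ)]^(1/4) = 280.3 K.
ΔF = Δ[S(1−α)]/4 = (1−0.389)·-79.8/4 = -12.19 W m^-2.
The Planck feedback parameter is 4σT_e³ = 4.993 W m^-2/K.
So ΔT₀ = -12.19/4.993 = -2.44 K.

-2.4 kelvin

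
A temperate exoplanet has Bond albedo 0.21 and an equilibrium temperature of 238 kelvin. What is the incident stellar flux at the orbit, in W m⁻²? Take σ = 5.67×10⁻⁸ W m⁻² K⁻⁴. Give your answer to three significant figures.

921 W m⁻²

Invert the energy balance for S: S = 4σT⁴/(1−α).
σT⁴ = 5.67×10⁻⁸·(238)⁴ = 181.9 W m⁻².
So S = 4×181.9/(1−0.21) = 921.1 W m⁻².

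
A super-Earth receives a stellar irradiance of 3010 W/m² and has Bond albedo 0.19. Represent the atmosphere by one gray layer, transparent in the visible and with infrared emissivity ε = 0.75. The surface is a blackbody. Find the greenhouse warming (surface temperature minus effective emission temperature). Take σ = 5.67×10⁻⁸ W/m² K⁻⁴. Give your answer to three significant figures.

40.1 kelvin

Effective emission temperature (TOA balance): σT_e⁴ = S(1−α)/4 = 609.5 W/m² → T_e = 322.0 K.
Surface balance with a leaky layer gives σT_s⁴ = σT_e⁴·2/(2−ε), so T_s = T_e·[2/(2−0.75)]^(1/4) = 362.1 K.
Greenhouse warming: T_s − T_e = 40.15 K.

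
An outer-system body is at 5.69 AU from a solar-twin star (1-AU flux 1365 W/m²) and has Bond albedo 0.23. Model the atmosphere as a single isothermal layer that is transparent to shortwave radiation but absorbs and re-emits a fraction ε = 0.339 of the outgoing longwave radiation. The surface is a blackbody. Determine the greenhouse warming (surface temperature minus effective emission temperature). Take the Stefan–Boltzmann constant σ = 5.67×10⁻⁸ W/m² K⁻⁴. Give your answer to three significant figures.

5.20 kelvin

Irradiance scales as 1/d², so S = 1365 W/m² × (1/5.69)² = 42.16 W/m².
The planet radiates to space at T_e = [S(1−α)/(4σ)]^(1/4) = 109.4 K.
For a single slab of emissivity ε, T_s⁴ = 2T_e⁴/(2−ε); thus T_s = 109.4·(1.204)^(1/4) = 114.6 K.
T_s − T_e = 114.6 − 109.4 = 5.198 K.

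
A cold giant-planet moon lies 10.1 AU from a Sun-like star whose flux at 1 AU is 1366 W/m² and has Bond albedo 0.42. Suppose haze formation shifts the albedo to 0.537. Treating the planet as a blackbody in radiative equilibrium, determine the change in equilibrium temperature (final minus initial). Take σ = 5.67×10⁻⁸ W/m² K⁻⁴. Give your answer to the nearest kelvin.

Flux at the orbit: S = 1366/(10.1)² = 13.39 W/m².
Initial: T₁ = [S(1−0.42)/(4σ)]^(1/4) = 76.50 K.
After:  T₂ = [13.39·0.463/(4σ)]^(1/4) = 72.31 K.
ΔT = T₂ − T₁ = -4.190 K.

-4 kelvin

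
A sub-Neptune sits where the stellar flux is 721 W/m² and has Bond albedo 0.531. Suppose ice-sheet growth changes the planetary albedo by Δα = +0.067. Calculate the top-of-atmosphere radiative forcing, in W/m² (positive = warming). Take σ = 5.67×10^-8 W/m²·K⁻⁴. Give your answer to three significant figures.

ΔF = −(S/4)Δα = −(721.0/4)×(+0.067) = -12.08 W/m².

-12.1 W/m²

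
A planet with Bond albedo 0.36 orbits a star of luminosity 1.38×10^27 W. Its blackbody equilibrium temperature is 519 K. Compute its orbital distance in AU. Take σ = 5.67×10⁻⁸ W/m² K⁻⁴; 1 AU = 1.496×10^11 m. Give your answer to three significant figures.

0.437 AU

Required flux: S = 4σT⁴/(1−α) = 25710 W/m².
From L = 4πd²S, d = √(1.38×10^27/(4π·25710)) = 6.535×10^10 m = 0.4369 AU.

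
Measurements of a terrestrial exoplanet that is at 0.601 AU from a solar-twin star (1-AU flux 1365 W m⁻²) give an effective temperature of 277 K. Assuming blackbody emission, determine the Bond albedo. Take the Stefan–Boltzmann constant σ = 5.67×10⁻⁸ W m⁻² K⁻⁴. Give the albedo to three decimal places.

0.647

Irradiance scales as 1/d², so S = 1365 W m⁻² × (1/0.601)² = 3779 W m⁻².
From σT⁴ = S(1−α)/4 we invert for α: 1−α = 4σT⁴/S.
4σT⁴ = 4·5.67×10⁻⁸·(277)⁴ = 1335 W m⁻².
1−α = 1335/3779 = 0.3533, so α = 0.6467.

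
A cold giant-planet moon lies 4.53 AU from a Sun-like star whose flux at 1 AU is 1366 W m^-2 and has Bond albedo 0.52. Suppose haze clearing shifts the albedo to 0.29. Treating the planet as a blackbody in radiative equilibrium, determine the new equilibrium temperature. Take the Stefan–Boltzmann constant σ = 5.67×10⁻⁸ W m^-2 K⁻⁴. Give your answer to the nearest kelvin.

120 K

Irradiance scales as 1/d², so S = 1366 W m^-2 × (1/4.53)² = 66.57 W m^-2.
With the new albedo, S(1−α₂)/4 = 11.82 W m^-2, so T₂ = 120.1 K.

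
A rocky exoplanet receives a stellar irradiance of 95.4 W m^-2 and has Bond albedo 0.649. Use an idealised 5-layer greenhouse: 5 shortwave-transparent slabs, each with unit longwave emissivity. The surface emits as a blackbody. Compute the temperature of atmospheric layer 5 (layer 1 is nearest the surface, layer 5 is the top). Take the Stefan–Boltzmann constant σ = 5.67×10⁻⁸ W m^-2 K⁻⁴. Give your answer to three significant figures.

Top-of-atmosphere balance: σT_e⁴ = S(1−α)/4 = 8.371 W m^-2 → T_e = 110.2 K.
Each opaque layer satisfies 2T_j⁴ = T_{j−1}⁴ + T_{j+1}⁴, giving T_k⁴ = (N+1−k)T_e⁴.
T_5 = (1)^(1/4)·110.2 = 110.2 K.

110 K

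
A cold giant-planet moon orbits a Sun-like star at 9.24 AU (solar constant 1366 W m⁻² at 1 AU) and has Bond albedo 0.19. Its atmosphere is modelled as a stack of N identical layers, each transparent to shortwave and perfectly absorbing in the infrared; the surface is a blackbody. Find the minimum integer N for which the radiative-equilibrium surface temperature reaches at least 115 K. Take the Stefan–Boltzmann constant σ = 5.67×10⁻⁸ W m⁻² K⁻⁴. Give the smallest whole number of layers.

3

Irradiance scales as 1/d², so S = 1366 W m⁻² × (1/9.24)² = 16.00 W m⁻².
The effective emission temperature is T_e = [S(1−α)/(4σ)]^¼ = 86.94 K.
Need (N+1)T_e⁴ ≥ T_s⁴, i.e. N+1 ≥ (115/86.94)⁴ = 3.061.
Rounding up, N = 3.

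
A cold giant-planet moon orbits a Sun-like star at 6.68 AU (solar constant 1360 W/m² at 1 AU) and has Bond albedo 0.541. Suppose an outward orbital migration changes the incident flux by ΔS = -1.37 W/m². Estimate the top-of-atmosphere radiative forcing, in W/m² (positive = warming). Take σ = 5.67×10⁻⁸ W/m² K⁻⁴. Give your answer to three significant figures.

-0.157 W/m²

Flux at the orbit: S = 1360/(6.68)² = 30.48 W/m².
Only a fraction (1−α) is absorbed and it's spread over 4πR², so ΔF = (1−α)ΔS/4 = -0.1572 W/m².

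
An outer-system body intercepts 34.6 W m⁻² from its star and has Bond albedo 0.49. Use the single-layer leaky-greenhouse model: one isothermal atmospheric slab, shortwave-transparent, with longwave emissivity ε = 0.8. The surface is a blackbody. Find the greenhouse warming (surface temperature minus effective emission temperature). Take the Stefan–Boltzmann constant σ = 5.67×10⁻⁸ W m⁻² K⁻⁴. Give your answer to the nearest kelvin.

Effective emission temperature (TOA balance): σT_e⁴ = S(1−α)/4 = 4.412 W m⁻² → T_e = 93.92 K.
The surface balance (absorbed SW + ε·downward IR = σT_s⁴) with T_a⁴ = T_s⁴/2 reduces to T_s = T_e·[2/(2−ε)]^¼ = 106.7 K.
T_s − T_e = 106.7 − 93.92 = 12.79 K.

13 K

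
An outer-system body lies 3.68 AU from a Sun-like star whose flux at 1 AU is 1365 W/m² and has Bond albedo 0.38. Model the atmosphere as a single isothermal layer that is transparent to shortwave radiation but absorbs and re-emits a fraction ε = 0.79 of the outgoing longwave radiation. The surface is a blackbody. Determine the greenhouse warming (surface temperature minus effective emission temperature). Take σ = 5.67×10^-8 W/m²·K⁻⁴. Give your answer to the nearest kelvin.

17 K

Irradiance scales as 1/d², so S = 1365 W/m² × (1/3.68)² = 100.8 W/m².
The planet radiates to space at T_e = [S(1−α)/(4σ)]^(1/4) = 128.8 K.
Surface balance with a leaky layer gives σT_s⁴ = σT_e⁴·2/(2−ε), so T_s = T_e·[2/(2−0.79)]^(1/4) = 146.1 K.
Greenhouse warming: T_s − T_e = 17.25 K.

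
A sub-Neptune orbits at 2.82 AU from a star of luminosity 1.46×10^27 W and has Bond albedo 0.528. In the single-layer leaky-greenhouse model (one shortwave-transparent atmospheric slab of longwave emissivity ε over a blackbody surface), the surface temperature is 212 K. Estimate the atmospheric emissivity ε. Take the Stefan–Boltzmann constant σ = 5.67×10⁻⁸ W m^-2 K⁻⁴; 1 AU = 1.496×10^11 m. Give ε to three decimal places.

d = 2.82 × 1.496×10^11 m = 4.219×10^11 m.
Spreading L over a sphere of radius d: S = 1.46×10^27/(4π·4.22×10^11²) = 652.8 W m^-2.
Effective temperature: T_e = [S(1−α)/(4σ)]^(1/4) = 192.0 K.
T_s⁴ = T_e⁴·2/(2−ε) → ε = 2 − 2(T_e/T_s)⁴ = 2 − 2·(192.0/212)⁴ = 0.6549.

0.655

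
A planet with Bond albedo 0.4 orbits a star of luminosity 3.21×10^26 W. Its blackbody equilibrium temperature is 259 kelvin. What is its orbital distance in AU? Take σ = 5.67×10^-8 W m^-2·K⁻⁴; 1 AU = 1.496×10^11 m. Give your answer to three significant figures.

0.819 AU

The flux needed for this T is 4σT⁴/(1−0.4) = 1701 W m^-2.
From L = 4πd²S, d = √(3.21×10^26/(4π·1701)) = 1.225×10^11 m = 0.8192 AU.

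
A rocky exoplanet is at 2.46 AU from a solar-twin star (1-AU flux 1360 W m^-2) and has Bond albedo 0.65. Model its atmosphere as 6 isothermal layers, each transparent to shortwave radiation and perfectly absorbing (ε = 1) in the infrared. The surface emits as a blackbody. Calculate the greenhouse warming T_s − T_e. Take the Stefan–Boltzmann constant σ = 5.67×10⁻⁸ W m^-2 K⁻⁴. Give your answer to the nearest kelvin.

By the inverse-square law, S = 1360/2.46² = 224.7 W m^-2.
OLR = S(1−α)/4 = 19.66 W m^-2; the top layer radiates at T_e = 136.5 K.
T_s = (N+1)^(1/4)·T_e = 222.0 K.
Warming: T_s − T_e = 85.51 K.

86 K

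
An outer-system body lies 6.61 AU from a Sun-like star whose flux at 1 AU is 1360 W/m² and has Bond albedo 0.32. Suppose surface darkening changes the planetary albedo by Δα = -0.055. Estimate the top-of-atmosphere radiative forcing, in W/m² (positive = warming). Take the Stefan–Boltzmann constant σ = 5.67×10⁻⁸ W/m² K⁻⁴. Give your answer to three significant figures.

By the inverse-square law, S = 1360/6.61² = 31.13 W/m².
The change in absorbed flux is Δ[S(1−α)/4] = −SΔα/4 = 0.4280 W/m².

0.428 W/m²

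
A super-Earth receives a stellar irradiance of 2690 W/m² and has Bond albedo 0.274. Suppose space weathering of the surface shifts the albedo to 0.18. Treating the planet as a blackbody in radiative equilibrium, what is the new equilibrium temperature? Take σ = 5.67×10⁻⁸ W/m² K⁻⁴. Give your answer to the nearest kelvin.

T₂ = [S(1−α₂)/(4σ)]^(1/4) = [2690·0.82/(4σ)]^(1/4) = 314.0 K.

314 K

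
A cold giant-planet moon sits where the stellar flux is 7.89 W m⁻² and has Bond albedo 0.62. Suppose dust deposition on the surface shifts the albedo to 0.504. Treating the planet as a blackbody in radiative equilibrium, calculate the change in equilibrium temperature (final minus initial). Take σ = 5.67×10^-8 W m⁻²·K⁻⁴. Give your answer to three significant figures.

4.15 kelvin

Before: T₁ = [7.890·0.38/(4σ)]^(1/4) = 60.30 K.
With α = 0.504, T₂ = 64.45 K.
ΔT = T₂ − T₁ = 4.153 K.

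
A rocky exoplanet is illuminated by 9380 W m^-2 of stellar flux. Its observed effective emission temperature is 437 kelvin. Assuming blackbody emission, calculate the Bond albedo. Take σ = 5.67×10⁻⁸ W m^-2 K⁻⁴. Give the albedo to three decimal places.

0.118

Energy balance: S(1−α)/4 = σT⁴, so 1−α = 4σT⁴/S.
4σT⁴ = 4·5.67×10⁻⁸·(437)⁴ = 8271 W m^-2.
Hence α = 1 − 8271/9380 = 0.1182.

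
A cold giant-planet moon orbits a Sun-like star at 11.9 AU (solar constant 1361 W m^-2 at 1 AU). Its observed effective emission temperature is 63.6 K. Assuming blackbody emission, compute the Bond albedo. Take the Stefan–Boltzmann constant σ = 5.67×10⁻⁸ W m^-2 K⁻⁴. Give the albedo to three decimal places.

Flux at the orbit: S = 1361/(11.9)² = 9.611 W m^-2.
From σT⁴ = S(1−α)/4 we invert for α: 1−α = 4σT⁴/S.
4σT⁴ = 4·5.67×10⁻⁸·(63.6)⁴ = 3.711 W m^-2.
1−α = 3.711/9.611 = 0.3861, so α = 0.6139.

0.614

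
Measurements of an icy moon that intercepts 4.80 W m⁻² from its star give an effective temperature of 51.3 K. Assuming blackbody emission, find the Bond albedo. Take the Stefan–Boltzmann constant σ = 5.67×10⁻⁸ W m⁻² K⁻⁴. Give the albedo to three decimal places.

Energy balance: S(1−α)/4 = σT⁴, so 1−α = 4σT⁴/S.
σT⁴ = 0.3927 W m⁻², so 4σT⁴ = 1.571 W m⁻².
1−α = 1.571/4.800 = 0.3272, so α = 0.6728.

0.673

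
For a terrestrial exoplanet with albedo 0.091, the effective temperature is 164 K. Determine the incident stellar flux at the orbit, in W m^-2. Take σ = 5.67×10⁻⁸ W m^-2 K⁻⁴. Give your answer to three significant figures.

From S(1−α)/4 = σT⁴: S = 4σT⁴/(1−α).
The emitted flux is σT⁴ = 41.02 W m^-2.
S = 4·41.02/0.909 = 180.5 W m^-2.

180 W m^-2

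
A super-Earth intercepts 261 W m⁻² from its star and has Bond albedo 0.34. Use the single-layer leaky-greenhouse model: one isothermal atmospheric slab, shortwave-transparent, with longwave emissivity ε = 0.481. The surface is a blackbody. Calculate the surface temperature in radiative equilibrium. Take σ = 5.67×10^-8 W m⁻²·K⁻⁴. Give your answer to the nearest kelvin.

178 K

The planet radiates to space at T_e = [S(1−α)/(4σ)]^(1/4) = 166.0 K.
The surface balance (absorbed SW + ε·downward IR = σT_s⁴) with T_a⁴ = T_s⁴/2 reduces to T_s = T_e·[2/(2−ε)]^¼ = 177.8 K.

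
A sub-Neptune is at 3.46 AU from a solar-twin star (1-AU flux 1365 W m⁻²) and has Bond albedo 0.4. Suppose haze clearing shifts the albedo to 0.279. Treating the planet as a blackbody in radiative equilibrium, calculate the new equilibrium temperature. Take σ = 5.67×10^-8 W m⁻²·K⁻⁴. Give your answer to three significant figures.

138 K

By the inverse-square law, S = 1365/3.46² = 114.0 W m⁻².
New equilibrium: T₂ = [(1−0.279)·114.0/(4σ)]^(1/4) = 138.0 K.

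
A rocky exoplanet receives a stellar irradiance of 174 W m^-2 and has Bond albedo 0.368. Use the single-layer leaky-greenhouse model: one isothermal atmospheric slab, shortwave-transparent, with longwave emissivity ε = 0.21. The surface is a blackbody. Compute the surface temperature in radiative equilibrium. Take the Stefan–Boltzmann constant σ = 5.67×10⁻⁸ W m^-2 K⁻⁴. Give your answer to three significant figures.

153 kelvin

At the top of the atmosphere, σT_e⁴ = S(1−α)/4 = 27.49 W m^-2, giving T_e = 148.4 K.
The surface balance (absorbed SW + ε·downward IR = σT_s⁴) with T_a⁴ = T_s⁴/2 reduces to T_s = T_e·[2/(2−ε)]^¼ = 152.6 K.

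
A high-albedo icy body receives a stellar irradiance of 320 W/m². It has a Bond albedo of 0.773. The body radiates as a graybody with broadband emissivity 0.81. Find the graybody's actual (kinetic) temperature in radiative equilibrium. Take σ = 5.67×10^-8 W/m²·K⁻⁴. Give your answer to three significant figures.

141 kelvin

Absorbed flux (global mean): S(1−α)/4 = 320.0·0.227/4 = 18.16 W/m².
Equating to εσT⁴ with ε = 0.81: T = (18.16/0.81σ)^(1/4) = 141.0 K.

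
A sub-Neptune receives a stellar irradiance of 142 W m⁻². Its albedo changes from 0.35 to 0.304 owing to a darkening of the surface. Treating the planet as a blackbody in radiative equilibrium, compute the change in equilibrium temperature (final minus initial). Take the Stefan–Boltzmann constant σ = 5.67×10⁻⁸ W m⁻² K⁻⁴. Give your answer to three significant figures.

Before: T₁ = [142.0·0.65/(4σ)]^(1/4) = 142.0 K.
Final:   T₂ = [S(1−0.304)/(4σ)]^(1/4) = 144.5 K.
Change: 144.5 − 142.0 = 2.449 K.

2.45 K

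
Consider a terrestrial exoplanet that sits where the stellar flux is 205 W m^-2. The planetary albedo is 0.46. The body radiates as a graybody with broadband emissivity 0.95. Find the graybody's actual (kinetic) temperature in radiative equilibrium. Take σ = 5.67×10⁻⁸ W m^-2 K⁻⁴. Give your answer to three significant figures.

151 K

The planet absorbs (1−α)S over its disc πR² and re-emits over 4πR², so the mean absorbed flux is (1−0.46)·205.0/4 = 27.68 W m^-2.
Equating to εσT⁴ with ε = 0.95: T = (27.68/0.95σ)^(1/4) = 150.6 K.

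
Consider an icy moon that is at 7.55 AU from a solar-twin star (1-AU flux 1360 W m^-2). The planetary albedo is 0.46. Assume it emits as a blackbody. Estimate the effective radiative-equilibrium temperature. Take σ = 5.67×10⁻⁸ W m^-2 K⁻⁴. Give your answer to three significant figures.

86.8 kelvin

Flux at the orbit: S = 1360/(7.55)² = 23.86 W m^-2.
Absorbed flux (global mean): S(1−α)/4 = 23.86·0.54/4 = 3.221 W m^-2.
In equilibrium σT⁴ equals this, so T = 86.82 K.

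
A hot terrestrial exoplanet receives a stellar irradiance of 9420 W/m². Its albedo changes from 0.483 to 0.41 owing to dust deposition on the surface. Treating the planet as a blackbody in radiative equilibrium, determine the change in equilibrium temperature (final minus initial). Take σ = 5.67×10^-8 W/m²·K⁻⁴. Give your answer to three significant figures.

12.9 kelvin

Initial: T₁ = [S(1−0.483)/(4σ)]^(1/4) = 382.8 K.
Final:   T₂ = [S(1−0.41)/(4σ)]^(1/4) = 395.7 K.
Change: 395.7 − 382.8 = 12.85 K.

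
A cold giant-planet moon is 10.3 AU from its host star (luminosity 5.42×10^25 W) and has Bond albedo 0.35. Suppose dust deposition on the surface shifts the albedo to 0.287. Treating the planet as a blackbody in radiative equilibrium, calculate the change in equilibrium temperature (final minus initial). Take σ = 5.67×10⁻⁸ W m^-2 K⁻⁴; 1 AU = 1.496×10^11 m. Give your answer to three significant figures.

Orbital distance: d = 10.3 AU = 1.541×10^12 m.
Spreading L over a sphere of radius d: S = 5.42×10^25/(4π·1.54×10^12²) = 1.817 W m^-2.
Before: T₁ = [1.817·0.65/(4σ)]^(1/4) = 47.77 K.
Final:   T₂ = [S(1−0.287)/(4σ)]^(1/4) = 48.88 K.
Change: 48.88 − 47.77 = 1.118 K.

1.12 kelvin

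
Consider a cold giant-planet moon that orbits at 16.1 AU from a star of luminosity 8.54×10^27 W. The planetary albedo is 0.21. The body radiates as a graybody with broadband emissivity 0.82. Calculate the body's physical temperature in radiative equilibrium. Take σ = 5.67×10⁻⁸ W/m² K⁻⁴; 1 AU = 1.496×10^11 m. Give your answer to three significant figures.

149 K

Orbital distance: d = 16.1 AU = 2.409×10^12 m.
S = L/(4πd²) = 117.1 W/m².
Absorbed flux (global mean): S(1−α)/4 = 117.1·0.79/4 = 23.14 W/m².
Equating to εσT⁴ with ε = 0.82: T = (23.14/0.82σ)^(1/4) = 149.4 K.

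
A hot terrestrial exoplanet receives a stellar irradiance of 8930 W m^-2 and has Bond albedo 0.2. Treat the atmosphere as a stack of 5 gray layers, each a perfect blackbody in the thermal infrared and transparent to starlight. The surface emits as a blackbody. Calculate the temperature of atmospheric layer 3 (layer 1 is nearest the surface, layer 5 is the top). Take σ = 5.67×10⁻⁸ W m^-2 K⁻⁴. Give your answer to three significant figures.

The effective emission temperature is T_e = [S(1−α)/(4σ)]^¼ = 421.3 K.
Each opaque layer satisfies 2T_j⁴ = T_{j−1}⁴ + T_{j+1}⁴, giving T_k⁴ = (N+1−k)T_e⁴.
With k = 3: T_3 = (5+1−3)^¼·421.3 K = 554.4 K.

554 K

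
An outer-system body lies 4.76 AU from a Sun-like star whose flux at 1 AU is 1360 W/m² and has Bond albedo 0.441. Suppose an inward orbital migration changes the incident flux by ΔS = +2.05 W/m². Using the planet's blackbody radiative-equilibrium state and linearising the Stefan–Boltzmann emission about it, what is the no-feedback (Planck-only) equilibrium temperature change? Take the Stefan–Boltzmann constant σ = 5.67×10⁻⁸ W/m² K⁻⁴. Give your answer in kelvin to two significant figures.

0.94 K

Flux at the orbit: S = 1360/(4.76)² = 60.02 W/m².
Reference equilibrium: T_e = [S(1−α)/(4σ)]^(1/4) = 110.3 K.
Only a fraction (1−α) is absorbed and it's spread over 4πR², so ΔF = (1−α)ΔS/4 = 0.2865 W/m².
Planck response: λ_P = 4σT_e³ = 4·5.67×10⁻⁸·(110.3)³ = 0.3042 W/m²/K.
So ΔT₀ = 0.2865/0.3042 = 0.942 K.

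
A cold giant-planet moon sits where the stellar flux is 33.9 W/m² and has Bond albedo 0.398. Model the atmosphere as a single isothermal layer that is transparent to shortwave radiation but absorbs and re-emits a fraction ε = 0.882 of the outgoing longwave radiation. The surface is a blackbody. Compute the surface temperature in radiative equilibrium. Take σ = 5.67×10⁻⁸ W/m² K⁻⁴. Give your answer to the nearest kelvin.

113 K

The planet radiates to space at T_e = [S(1−α)/(4σ)]^(1/4) = 97.40 K.
The surface balance (absorbed SW + ε·downward IR = σT_s⁴) with T_a⁴ = T_s⁴/2 reduces to T_s = T_e·[2/(2−ε)]^¼ = 112.6 K.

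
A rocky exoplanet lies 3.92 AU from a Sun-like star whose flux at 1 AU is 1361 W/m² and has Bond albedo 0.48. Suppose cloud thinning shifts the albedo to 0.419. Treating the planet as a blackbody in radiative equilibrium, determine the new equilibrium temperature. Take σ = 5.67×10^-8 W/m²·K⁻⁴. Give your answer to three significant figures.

123 K

By the inverse-square law, S = 1361/3.92² = 88.57 W/m².
With the new albedo, S(1−α₂)/4 = 12.86 W/m², so T₂ = 122.7 K.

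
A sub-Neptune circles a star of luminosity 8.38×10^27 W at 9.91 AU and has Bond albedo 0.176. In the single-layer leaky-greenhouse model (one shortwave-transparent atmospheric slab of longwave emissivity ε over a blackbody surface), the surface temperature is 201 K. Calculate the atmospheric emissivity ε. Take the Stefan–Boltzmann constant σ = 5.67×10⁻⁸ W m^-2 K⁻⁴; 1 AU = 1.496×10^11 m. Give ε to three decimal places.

0.649

Orbital distance: d = 9.91 AU = 1.483×10^12 m.
Flux at the orbit: S = L/(4πd²) = 8.38×10^27/(4π·(1.48×10^12)²) = 303.4 W m^-2.
TOA balance gives T_e = 182.2 K.
T_s⁴ = T_e⁴·2/(2−ε) → ε = 2 − 2(T_e/T_s)⁴ = 2 − 2·(182.2/201)⁴ = 0.6493.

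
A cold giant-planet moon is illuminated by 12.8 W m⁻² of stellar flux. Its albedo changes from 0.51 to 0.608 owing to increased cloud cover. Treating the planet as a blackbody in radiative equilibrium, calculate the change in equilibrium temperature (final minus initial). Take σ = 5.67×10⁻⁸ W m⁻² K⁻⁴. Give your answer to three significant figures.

Before: T₁ = [12.80·0.49/(4σ)]^(1/4) = 72.52 K.
With α = 0.608, T₂ = 68.58 K.
ΔT = T₂ − T₁ = -3.935 K.

-3.93 K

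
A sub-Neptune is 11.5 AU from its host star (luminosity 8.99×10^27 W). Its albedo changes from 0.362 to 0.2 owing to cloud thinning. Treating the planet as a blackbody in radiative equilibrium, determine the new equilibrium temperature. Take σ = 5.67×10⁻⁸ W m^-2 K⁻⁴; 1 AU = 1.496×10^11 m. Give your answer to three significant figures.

Orbital distance: d = 11.5 AU = 1.720×10^12 m.
S = L/(4πd²) = 241.7 W m^-2.
T₂ = [S(1−α₂)/(4σ)]^(1/4) = [241.7·0.8/(4σ)]^(1/4) = 170.9 K.

171 kelvin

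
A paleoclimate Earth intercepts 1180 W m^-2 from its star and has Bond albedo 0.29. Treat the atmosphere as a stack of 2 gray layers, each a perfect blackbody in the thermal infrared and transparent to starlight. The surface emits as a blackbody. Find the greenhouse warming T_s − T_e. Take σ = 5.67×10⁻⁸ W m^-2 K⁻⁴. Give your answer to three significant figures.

77.9 kelvin

The effective emission temperature is T_e = [S(1−α)/(4σ)]^¼ = 246.5 K.
T_s = (N+1)^(1/4)·T_e = 324.5 K.
Warming: T_s − T_e = 77.92 K.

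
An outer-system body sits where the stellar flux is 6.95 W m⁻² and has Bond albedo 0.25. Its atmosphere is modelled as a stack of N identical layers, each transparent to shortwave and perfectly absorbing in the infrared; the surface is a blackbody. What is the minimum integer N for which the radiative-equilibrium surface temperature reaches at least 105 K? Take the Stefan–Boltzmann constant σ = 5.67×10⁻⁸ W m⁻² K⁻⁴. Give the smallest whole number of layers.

Top-of-atmosphere balance: σT_e⁴ = S(1−α)/4 = 1.303 W m⁻² → T_e = 69.24 K.
T_s = (N+1)^(1/4)·T_e ≥ 105 K requires N+1 ≥ (T_s/T_e)⁴ = (105/69.24)⁴ = 5.289.
So N ≥ 4.289; the smallest integer is N = 5.

5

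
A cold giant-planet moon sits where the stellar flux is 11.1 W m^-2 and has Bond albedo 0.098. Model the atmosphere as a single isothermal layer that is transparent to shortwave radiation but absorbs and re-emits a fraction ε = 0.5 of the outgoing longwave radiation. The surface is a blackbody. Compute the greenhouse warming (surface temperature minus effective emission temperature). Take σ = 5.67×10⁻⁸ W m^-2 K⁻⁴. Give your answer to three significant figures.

6.08 K

At the top of the atmosphere, σT_e⁴ = S(1−α)/4 = 2.503 W m^-2, giving T_e = 81.51 K.
Surface balance with a leaky layer gives σT_s⁴ = σT_e⁴·2/(2−ε), so T_s = T_e·[2/(2−0.5)]^(1/4) = 87.59 K.
The atmosphere warms the surface by 6.078 K.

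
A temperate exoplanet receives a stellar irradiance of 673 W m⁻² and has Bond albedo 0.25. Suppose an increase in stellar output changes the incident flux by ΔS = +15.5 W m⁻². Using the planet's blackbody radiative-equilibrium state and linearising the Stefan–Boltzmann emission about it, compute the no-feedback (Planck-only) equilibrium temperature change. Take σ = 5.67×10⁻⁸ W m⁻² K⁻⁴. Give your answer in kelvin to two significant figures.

1.3 K

Unperturbed T_e = [673.0·(1−0.25)/(4σ)]^¼ = 217.2 K.
Only a fraction (1−α) is absorbed and it's spread over 4πR², so ΔF = (1−α)ΔS/4 = 2.906 W m⁻².
The Planck feedback parameter is 4σT_e³ = 2.324 W m⁻²/K.
ΔT₀ = ΔF/λ_P = 2.906/2.324 = 1.25 K.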